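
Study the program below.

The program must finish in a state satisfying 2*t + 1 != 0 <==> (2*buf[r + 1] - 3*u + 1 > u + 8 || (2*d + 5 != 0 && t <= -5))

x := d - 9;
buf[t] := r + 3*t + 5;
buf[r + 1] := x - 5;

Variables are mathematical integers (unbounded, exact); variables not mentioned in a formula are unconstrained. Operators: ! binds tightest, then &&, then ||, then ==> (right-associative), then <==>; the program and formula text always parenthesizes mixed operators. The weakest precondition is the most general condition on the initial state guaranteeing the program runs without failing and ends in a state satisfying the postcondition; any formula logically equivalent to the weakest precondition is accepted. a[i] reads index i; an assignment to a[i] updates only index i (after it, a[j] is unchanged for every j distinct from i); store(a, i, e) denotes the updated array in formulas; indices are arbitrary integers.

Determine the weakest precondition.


Working backward. After the program, the postcondition 2*t + 1 != 0 <==> (2*buf[r + 1] - 3*u + 1 > u + 8 || (2*d + 5 != 0 && t <= -5)) must hold; in canonical form it is 2*t != -1 <==> (2*buf[r + 1] > 4*u + 7 || (2*d != -5 && t <= -5)).
Before buf[r + 1] := x - 5: 2*t != -1 <==> (2*store(buf, r + 1, x - 5)[r + 1] > 4*u + 7 || (2*d != -5 && t <= -5))
Before buf[t] := r + 3*t + 5: 2*t != -1 <==> (2*store(store(buf, t, r + 3*t + 5), r + 1, x - 5)[r + 1] > 4*u + 7 || (2*d != -5 && t <= -5))
Before x := d - 9: 2*t != -1 <==> (2*store(store(buf, t, r + 3*t + 5), r + 1, d - 14)[r + 1] > 4*u + 7 || (2*d != -5 && t <= -5))
Answer: WP = 2*t != -1 <==> (2*store(store(buf, t, r + 3*t + 5), r + 1, d - 14)[r + 1] > 4*u + 7 || (2*d != -5 && t <= -5))


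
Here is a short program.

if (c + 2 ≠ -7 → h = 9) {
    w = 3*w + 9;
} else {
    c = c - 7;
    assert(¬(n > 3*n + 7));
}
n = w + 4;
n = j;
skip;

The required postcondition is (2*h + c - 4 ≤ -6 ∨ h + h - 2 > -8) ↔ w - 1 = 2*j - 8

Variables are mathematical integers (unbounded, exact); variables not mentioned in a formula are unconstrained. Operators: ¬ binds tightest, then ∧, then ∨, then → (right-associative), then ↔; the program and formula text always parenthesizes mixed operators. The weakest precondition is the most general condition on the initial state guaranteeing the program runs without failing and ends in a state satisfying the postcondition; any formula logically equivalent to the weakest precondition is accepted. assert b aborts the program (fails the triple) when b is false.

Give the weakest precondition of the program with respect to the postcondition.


Working backward. After the program, the postcondition (2*h + c - 4 ≤ -6 ∨ h + h - 2 > -8) ↔ w - 1 = 2*j - 8 must hold; in canonical form it is (c + 2*h ≤ -2 ∨ 2*h > -6) ↔ w = 2*j - 7.
Before skip: (c + 2*h ≤ -2 ∨ 2*h > -6) ↔ w = 2*j - 7
Before n := j: (c + 2*h ≤ -2 ∨ 2*h > -6) ↔ w = 2*j - 7
Before n := w + 4: (c + 2*h ≤ -2 ∨ 2*h > -6) ↔ w = 2*j - 7
Then branch requires (c + 2*h ≤ -2 ∨ 2*h > -6) ↔ 3*w = 2*j - 16; else branch requires (¬(2*n < -7)) ∧ ((c + 2*h ≤ 5 ∨ 2*h > -6) ↔ w = 2*j - 7).
Before the if: ((c ≠ -9 → h = 9) → ((c + 2*h ≤ -2 ∨ 2*h > -6) ↔ 3*w = 2*j - 16)) ∧ ((¬(c ≠ -9 → h = 9)) → ((¬(2*n < -7)) ∧ ((c + 2*h ≤ 5 ∨ 2*h > -6) ↔ w = 2*j - 7)))
Answer: WP = ((c ≠ -9 → h = 9) → ((c + 2*h ≤ -2 ∨ 2*h > -6) ↔ 3*w = 2*j - 16)) ∧ ((¬(c ≠ -9 → h = 9)) → ((¬(2*n < -7)) ∧ ((c + 2*h ≤ 5 ∨ 2*h > -6) ↔ w = 2*j - 7)))


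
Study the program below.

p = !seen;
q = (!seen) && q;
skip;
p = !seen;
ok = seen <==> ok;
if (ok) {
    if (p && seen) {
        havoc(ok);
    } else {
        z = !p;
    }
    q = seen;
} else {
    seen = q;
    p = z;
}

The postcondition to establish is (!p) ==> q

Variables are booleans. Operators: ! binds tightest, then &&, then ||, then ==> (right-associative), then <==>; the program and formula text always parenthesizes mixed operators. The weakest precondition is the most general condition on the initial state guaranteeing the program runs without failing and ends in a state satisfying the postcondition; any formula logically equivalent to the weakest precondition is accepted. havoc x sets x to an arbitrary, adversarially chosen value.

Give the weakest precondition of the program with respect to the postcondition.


Working backward. After the program, (!p) ==> q must hold.
Then branch requires ((p && seen) ==> ((!p) ==> seen)) && ((!(p && seen)) ==> ((!p) ==> seen)); else branch requires (!z) ==> q.
Before the if: (ok ==> (((p && seen) ==> ((!p) ==> seen)) && ((!(p && seen)) ==> ((!p) ==> seen)))) && ((!ok) ==> ((!z) ==> q))
Before ok := seen <==> ok: ((seen <==> ok) ==> (((p && seen) ==> ((!p) ==> seen)) && ((!(p && seen)) ==> ((!p) ==> seen)))) && ((!(seen <==> ok)) ==> ((!z) ==> q))
Before p := !seen: (!(seen <==> ok)) ==> ((!z) ==> q)
Before skip: (!(seen <==> ok)) ==> ((!z) ==> q)
Before q := (!seen) && q: (!(seen <==> ok)) ==> ((!z) ==> ((!seen) && q))
Before p := !seen: (!(seen <==> ok)) ==> ((!z) ==> ((!seen) && q))
Answer: WP = (!(seen <==> ok)) ==> ((!z) ==> ((!seen) && q))


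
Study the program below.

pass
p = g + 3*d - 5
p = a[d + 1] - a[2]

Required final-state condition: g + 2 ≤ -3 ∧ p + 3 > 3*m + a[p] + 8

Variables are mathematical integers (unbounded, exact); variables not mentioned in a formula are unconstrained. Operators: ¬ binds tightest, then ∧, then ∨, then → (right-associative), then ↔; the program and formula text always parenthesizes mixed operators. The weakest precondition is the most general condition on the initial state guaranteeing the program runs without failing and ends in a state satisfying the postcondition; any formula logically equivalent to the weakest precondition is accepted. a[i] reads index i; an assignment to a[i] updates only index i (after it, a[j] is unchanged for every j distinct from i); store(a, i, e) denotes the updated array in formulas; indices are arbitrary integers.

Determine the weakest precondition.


Working backward. After the program, the postcondition g + 2 ≤ -3 ∧ p + 3 > 3*m + a[p] + 8 must hold; in canonical form it is g ≤ -5 ∧ p > a[p] + 3*m + 5.
Before p := a[d + 1] - a[2]: g ≤ -5 ∧ a[d + 1] > a[2] + a[a[d + 1] - a[2]] + 3*m + 5
Before p := g + 3*d - 5: g ≤ -5 ∧ a[d + 1] > a[2] + a[a[d + 1] - a[2]] + 3*m + 5
Before skip: g ≤ -5 ∧ a[d + 1] > a[2] + a[a[d + 1] - a[2]] + 3*m + 5
Answer: WP = g ≤ -5 ∧ a[d + 1] > a[2] + a[a[d + 1] - a[2]] + 3*m + 5


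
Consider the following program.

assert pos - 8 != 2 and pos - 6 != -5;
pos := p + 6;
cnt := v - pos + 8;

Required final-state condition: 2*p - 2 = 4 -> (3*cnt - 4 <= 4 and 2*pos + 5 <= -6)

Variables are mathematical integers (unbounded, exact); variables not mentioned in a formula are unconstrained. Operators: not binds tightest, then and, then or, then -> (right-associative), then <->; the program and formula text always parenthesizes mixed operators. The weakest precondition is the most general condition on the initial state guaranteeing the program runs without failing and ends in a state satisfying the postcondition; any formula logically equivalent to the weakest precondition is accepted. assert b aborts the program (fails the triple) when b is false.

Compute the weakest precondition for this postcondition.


Working backward. After the program, the postcondition 2*p - 2 = 4 -> (3*cnt - 4 <= 4 and 2*pos + 5 <= -6) must hold; in canonical form it is 2*p = 6 -> (3*cnt <= 8 and 2*pos <= -11).
Before cnt := v - pos + 8: 2*p = 6 -> (3*v <= 3*pos - 16 and 2*pos <= -11)
Before pos := p + 6: 2*p = 6 -> (3*v <= 3*p + 2 and 2*p <= -23)
Before assert pos - 8 != 2 and pos - 6 != -5: pos != 10 and pos != 1 and (2*p = 6 -> (3*v <= 3*p + 2 and 2*p <= -23))
Answer: WP = pos != 10 and pos != 1 and (2*p = 6 -> (3*v <= 3*p + 2 and 2*p <= -23))


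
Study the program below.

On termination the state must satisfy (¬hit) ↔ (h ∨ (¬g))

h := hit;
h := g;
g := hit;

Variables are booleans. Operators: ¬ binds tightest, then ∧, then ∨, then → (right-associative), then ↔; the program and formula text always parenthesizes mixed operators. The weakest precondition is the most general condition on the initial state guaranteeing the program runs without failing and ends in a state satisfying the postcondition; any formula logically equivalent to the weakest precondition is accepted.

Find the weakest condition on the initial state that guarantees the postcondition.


Working backward. After the program, (¬hit) ↔ (h ∨ (¬g)) must hold.
Before g := hit: (¬hit) ↔ (h ∨ (¬hit))
Before h := g: (¬hit) ↔ (g ∨ (¬hit))
Before h := hit: (¬hit) ↔ (g ∨ (¬hit))
Answer: WP = (¬hit) ↔ (g ∨ (¬hit))


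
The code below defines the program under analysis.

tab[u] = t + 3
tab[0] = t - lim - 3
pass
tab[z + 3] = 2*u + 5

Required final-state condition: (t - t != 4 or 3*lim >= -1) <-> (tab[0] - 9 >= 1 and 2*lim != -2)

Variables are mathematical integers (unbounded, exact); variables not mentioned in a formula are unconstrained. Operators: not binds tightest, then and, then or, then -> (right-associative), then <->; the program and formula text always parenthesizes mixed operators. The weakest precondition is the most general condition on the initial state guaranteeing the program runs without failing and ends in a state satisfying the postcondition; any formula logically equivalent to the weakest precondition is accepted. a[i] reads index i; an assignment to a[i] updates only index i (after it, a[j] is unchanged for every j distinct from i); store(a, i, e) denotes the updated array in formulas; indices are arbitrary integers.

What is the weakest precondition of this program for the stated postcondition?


Working backward. After the program, the postcondition (t - t != 4 or 3*lim >= -1) <-> (tab[0] - 9 >= 1 and 2*lim != -2) must hold; in canonical form it is tab[0] >= 10 and 2*lim != -2.
Before tab[z + 3] := 2*u + 5: store(tab, z + 3, 2*u + 5)[0] >= 10 and 2*lim != -2
Before skip: store(tab, z + 3, 2*u + 5)[0] >= 10 and 2*lim != -2
Before tab[0] := t - lim - 3: store(store(tab, 0, -lim + t - 3), z + 3, 2*u + 5)[0] >= 10 and 2*lim != -2
Before tab[u] := t + 3: store(store(store(tab, u, t + 3), 0, -lim + t - 3), z + 3, 2*u + 5)[0] >= 10 and 2*lim != -2
Answer: WP = store(store(store(tab, u, t + 3), 0, -lim + t - 3), z + 3, 2*u + 5)[0] >= 10 and 2*lim != -2


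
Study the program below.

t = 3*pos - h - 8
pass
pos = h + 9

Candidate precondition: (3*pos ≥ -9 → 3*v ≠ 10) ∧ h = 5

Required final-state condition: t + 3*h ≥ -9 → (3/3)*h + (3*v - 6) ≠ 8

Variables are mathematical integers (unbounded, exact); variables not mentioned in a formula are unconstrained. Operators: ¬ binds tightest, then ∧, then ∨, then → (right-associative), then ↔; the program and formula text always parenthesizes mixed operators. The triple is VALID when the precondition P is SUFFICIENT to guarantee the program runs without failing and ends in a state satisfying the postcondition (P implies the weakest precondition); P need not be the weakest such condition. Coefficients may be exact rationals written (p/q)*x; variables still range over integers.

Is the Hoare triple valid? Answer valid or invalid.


Working backward. After the program, the postcondition t + 3*h ≥ -9 → (3/3)*h + (3*v - 6) ≠ 8 must hold; in canonical form it is 3*h + t ≥ -9 → h + 3*v ≠ 14.
Before pos := h + 9: 3*h + t ≥ -9 → h + 3*v ≠ 14
Before skip: 3*h + t ≥ -9 → h + 3*v ≠ 14
Before t := 3*pos - h - 8: 2*h + 3*pos ≥ -1 → h + 3*v ≠ 14
The weakest precondition is 2*h + 3*pos ≥ -1 → h + 3*v ≠ 14.
Check whether (3*pos ≥ -9 → 3*v ≠ 10) ∧ h = 5 implies it.
Countermodel: at the initial state h = 5, pos = -3, v = 3, the precondition holds but the weakest precondition fails.
Answer: invalid


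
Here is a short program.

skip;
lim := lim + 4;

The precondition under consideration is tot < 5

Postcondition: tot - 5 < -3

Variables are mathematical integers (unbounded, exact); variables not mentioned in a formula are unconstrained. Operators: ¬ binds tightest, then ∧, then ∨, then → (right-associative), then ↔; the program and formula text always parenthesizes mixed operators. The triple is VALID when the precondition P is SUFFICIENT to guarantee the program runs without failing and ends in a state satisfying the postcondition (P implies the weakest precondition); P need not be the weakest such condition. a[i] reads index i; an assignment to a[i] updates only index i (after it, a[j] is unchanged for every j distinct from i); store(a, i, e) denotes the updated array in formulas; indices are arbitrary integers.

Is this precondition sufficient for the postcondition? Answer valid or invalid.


Working backward. After the program, the postcondition tot - 5 < -3 must hold; in canonical form it is tot < 2.
Before lim := lim + 4: tot < 2
Before skip: tot < 2
The weakest precondition is tot < 2.
Check whether tot < 5 implies it.
Countermodel: at the initial state tot = 2, the precondition holds but the weakest precondition fails.
Answer: invalid


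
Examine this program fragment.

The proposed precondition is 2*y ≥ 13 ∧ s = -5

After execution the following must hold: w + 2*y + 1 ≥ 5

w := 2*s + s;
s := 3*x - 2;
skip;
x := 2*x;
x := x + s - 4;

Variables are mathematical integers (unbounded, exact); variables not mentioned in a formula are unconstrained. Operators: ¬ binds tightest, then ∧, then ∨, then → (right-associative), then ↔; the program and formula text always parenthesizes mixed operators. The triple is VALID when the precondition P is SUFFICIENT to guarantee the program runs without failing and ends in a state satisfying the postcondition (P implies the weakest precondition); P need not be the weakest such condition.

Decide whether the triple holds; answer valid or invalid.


Working backward. After the program, the postcondition w + 2*y + 1 ≥ 5 must hold; in canonical form it is w + 2*y ≥ 4.
Before x := x + s - 4: w + 2*y ≥ 4
Before x := 2*x: w + 2*y ≥ 4
Before skip: w + 2*y ≥ 4
Before s := 3*x - 2: w + 2*y ≥ 4
Before w := 2*s + s: 3*s + 2*y ≥ 4
The weakest precondition is 3*s + 2*y ≥ 4.
Check whether 2*y ≥ 13 ∧ s = -5 implies it.
Countermodel: at the initial state s = -5, y = 7, the precondition holds but the weakest precondition fails.
Answer: invalid


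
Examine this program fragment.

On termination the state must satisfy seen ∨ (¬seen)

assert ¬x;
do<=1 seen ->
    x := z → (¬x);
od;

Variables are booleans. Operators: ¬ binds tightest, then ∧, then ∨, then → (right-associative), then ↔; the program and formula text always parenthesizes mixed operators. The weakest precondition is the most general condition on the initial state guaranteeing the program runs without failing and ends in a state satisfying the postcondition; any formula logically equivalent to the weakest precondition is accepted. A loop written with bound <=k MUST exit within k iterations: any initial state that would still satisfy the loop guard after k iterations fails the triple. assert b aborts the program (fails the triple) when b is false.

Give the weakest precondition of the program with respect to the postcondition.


Working backward. After the program, the postcondition seen ∨ (¬seen) must hold; in canonical form it is true.
Before the loop (bound <=1), unroll the exhaustion recursion (WP_0 = exit-now case; WP_j = one more guarded iteration, up to j = 1):
  WP_0: ¬seen
  WP_1: seen → (¬seen)
So before the loop: seen → (¬seen)
Before assert ¬x: (¬x) ∧ (seen → (¬seen))
Answer: WP = (¬x) ∧ (seen → (¬seen))


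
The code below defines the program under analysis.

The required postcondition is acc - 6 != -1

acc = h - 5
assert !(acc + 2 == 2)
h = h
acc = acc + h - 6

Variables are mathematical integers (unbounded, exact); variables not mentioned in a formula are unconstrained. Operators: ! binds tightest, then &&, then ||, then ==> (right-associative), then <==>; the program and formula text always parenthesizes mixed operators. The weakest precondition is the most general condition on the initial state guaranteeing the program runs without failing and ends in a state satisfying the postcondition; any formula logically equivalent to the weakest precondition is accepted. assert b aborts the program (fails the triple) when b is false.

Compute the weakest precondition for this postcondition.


Working backward. After the program, the postcondition acc - 6 != -1 must hold; in canonical form it is acc != 5.
Before acc := acc + h - 6: acc + h != 11
Before h := h: acc + h != 11
Before assert !(acc + 2 == 2): (!(acc == 0)) && acc + h != 11
Before acc := h - 5: (!(h == 5)) && 2*h != 16
Answer: WP = (!(h == 5)) && 2*h != 16


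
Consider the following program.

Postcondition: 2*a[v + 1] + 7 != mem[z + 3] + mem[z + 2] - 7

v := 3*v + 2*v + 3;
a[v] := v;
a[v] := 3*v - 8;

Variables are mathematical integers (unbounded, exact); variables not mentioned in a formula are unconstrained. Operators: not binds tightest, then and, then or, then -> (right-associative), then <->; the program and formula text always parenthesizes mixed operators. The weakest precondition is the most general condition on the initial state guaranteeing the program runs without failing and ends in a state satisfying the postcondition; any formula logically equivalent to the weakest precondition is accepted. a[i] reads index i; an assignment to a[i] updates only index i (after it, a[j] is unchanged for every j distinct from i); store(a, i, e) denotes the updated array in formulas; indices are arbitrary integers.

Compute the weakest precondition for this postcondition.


Working backward. After the program, the postcondition 2*a[v + 1] + 7 != mem[z + 3] + mem[z + 2] - 7 must hold; in canonical form it is 2*a[v + 1] != mem[z + 2] + mem[z + 3] - 14.
Before a[v] := 3*v - 8: 2*store(a, v, 3*v - 8)[v + 1] != mem[z + 2] + mem[z + 3] - 14
Before a[v] := v: 2*store(store(a, v, v), v, 3*v - 8)[v + 1] != mem[z + 2] + mem[z + 3] - 14
Before v := 3*v + 2*v + 3: 2*store(store(a, 5*v + 3, 5*v + 3), 5*v + 3, 15*v + 1)[5*v + 4] != mem[z + 2] + mem[z + 3] - 14
Answer: WP = 2*store(store(a, 5*v + 3, 5*v + 3), 5*v + 3, 15*v + 1)[5*v + 4] != mem[z + 2] + mem[z + 3] - 14


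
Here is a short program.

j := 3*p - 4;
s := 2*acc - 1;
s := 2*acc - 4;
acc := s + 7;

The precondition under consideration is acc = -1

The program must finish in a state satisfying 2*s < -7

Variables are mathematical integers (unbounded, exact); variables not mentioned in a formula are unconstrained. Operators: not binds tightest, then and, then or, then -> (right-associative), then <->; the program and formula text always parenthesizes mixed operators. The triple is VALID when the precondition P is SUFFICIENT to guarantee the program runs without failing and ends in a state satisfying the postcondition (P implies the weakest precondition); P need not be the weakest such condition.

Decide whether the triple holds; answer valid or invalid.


Working backward. After the program, 2*s < -7 must hold.
Before acc := s + 7: 2*s < -7
Before s := 2*acc - 4: 4*acc < 1
Before s := 2*acc - 1: 4*acc < 1
Before j := 3*p - 4: 4*acc < 1
The weakest precondition is 4*acc < 1.
Check whether acc = -1 implies it.
Every state satisfying the precondition satisfies the weakest precondition: the implication holds.
Answer: valid


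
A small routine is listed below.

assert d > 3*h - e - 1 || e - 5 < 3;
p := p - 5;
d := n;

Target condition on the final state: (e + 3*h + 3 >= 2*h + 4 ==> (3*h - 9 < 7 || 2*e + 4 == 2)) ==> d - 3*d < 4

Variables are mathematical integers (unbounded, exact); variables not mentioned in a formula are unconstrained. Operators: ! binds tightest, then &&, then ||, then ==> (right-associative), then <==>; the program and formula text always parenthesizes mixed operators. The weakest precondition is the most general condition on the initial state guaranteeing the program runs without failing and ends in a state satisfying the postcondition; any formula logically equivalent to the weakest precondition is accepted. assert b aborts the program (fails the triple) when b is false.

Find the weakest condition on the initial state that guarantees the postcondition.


Working backward. After the program, the postcondition (e + 3*h + 3 >= 2*h + 4 ==> (3*h - 9 < 7 || 2*e + 4 == 2)) ==> d - 3*d < 4 must hold; in canonical form it is (e + h >= 1 ==> (3*h < 16 || 2*e == -2)) ==> 2*d > -4.
Before d := n: (e + h >= 1 ==> (3*h < 16 || 2*e == -2)) ==> 2*n > -4
Before p := p - 5: (e + h >= 1 ==> (3*h < 16 || 2*e == -2)) ==> 2*n > -4
Before assert d > 3*h - e - 1 || e - 5 < 3: (d + e > 3*h - 1 || e < 8) && ((e + h >= 1 ==> (3*h < 16 || 2*e == -2)) ==> 2*n > -4)
Answer: WP = (d + e > 3*h - 1 || e < 8) && ((e + h >= 1 ==> (3*h < 16 || 2*e == -2)) ==> 2*n > -4)


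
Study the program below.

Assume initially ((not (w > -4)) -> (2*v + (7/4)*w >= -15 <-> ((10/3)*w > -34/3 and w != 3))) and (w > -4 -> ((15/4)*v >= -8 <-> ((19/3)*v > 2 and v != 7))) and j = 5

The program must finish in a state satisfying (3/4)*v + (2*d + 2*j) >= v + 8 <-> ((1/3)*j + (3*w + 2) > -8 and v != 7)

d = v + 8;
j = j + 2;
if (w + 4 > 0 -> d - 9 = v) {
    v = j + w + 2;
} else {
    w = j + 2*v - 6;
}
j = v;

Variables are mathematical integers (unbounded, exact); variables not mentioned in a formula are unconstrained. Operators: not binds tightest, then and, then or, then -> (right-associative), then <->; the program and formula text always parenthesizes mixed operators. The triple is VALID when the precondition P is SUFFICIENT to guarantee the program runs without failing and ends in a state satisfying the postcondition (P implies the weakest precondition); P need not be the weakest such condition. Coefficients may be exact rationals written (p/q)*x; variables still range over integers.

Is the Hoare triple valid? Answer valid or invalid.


Working backward. After the program, the postcondition (3/4)*v + (2*d + 2*j) >= v + 8 <-> ((1/3)*j + (3*w + 2) > -8 and v != 7) must hold; in canonical form it is 2*d + 2*j >= (1/4)*v + 8 <-> ((1/3)*j + 3*w > -10 and v != 7).
Before j := v: 2*d + (7/4)*v >= 8 <-> ((1/3)*v + 3*w > -10 and v != 7)
Then branch requires 2*d + (7/4)*j + (7/4)*w >= 9/2 <-> ((1/3)*j + (10/3)*w > -32/3 and j + w != 5); else branch requires 2*d + (7/4)*v >= 8 <-> (3*j + (19/3)*v > 8 and v != 7).
Before the if: ((w > -4 -> d = v + 9) -> (2*d + (7/4)*j + (7/4)*w >= 9/2 <-> ((1/3)*j + (10/3)*w > -32/3 and j + w != 5))) and ((not (w > -4 -> d = v + 9)) -> (2*d + (7/4)*v >= 8 <-> (3*j + (19/3)*v > 8 and v != 7)))
Before j := j + 2: ((w > -4 -> d = v + 9) -> (2*d + (7/4)*j + (7/4)*w >= 1 <-> ((1/3)*j + (10/3)*w > -34/3 and j + w != 3))) and ((not (w > -4 -> d = v + 9)) -> (2*d + (7/4)*v >= 8 <-> (3*j + (19/3)*v > 2 and v != 7)))
Before d := v + 8: ((not (w > -4)) -> ((7/4)*j + 2*v + (7/4)*w >= -15 <-> ((1/3)*j + (10/3)*w > -34/3 and j + w != 3))) and (w > -4 -> ((15/4)*v >= -8 <-> (3*j + (19/3)*v > 2 and v != 7)))
The weakest precondition is ((not (w > -4)) -> ((7/4)*j + 2*v + (7/4)*w >= -15 <-> ((1/3)*j + (10/3)*w > -34/3 and j + w != 3))) and (w > -4 -> ((15/4)*v >= -8 <-> (3*j + (19/3)*v > 2 and v != 7))).
Check whether ((not (w > -4)) -> (2*v + (7/4)*w >= -15 <-> ((10/3)*w > -34/3 and w != 3))) and (w > -4 -> ((15/4)*v >= -8 <-> ((19/3)*v > 2 and v != 7))) and j = 5 implies it.
Countermodel: at the initial state j = 5, v = 2, w = -11, the precondition holds but the weakest precondition fails.
Answer: invalid


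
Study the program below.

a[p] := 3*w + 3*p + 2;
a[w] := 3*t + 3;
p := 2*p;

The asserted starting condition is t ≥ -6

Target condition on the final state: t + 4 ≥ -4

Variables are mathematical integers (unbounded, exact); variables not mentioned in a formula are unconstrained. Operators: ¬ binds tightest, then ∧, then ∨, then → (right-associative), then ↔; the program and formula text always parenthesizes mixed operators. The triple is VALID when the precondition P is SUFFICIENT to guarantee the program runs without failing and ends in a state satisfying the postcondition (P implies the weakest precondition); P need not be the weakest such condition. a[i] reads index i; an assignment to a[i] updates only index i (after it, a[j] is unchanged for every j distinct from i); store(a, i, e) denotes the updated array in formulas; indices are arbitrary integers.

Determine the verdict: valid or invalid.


Working backward. After the program, the postcondition t + 4 ≥ -4 must hold; in canonical form it is t ≥ -8.
Before p := 2*p: t ≥ -8
Before a[w] := 3*t + 3: t ≥ -8
Before a[p] := 3*w + 3*p + 2: t ≥ -8
The weakest precondition is t ≥ -8.
Check whether t ≥ -6 implies it.
Every state satisfying the precondition satisfies the weakest precondition: the implication holds.
Answer: valid


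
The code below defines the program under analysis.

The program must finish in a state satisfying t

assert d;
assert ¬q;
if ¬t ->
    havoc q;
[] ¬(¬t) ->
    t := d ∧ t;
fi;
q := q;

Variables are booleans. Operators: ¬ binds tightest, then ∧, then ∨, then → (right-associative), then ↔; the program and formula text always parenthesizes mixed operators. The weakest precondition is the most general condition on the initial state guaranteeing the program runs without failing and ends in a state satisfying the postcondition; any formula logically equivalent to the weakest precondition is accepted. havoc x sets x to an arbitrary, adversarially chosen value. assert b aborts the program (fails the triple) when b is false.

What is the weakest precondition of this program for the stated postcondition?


Working backward. After the program, t must hold.
Before q := q: t
Then branch requires t; else branch requires d ∧ t.
Before the if: ((¬t) → t) ∧ (t → (d ∧ t))
Before assert ¬q: (¬q) ∧ ((¬t) → t) ∧ (t → (d ∧ t))
Before assert d: d ∧ (¬q) ∧ ((¬t) → t) ∧ (t → (d ∧ t))
Answer: WP = d ∧ (¬q) ∧ ((¬t) → t) ∧ (t → (d ∧ t))


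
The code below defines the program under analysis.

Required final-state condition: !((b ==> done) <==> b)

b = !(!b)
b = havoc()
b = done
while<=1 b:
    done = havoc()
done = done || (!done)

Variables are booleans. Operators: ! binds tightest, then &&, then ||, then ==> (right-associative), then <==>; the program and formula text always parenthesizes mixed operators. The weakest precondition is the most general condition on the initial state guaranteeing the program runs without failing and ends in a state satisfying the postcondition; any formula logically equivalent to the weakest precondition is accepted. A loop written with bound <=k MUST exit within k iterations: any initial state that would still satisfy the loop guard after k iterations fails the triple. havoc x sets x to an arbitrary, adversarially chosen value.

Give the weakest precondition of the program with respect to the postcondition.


Working backward. After the program, !((b ==> done) <==> b) must hold.
Before done := done || (!done): !b
Before the loop (bound <=1), unroll the exhaustion recursion (WP_0 = exit-now case; WP_j = one more guarded iteration, up to j = 1):
  WP_0: !b
  WP_1: b ==> (!b)
So before the loop: b ==> (!b)
Before b := done: done ==> (!done)
Before havoc b: done ==> (!done)
Before b := !(!b): done ==> (!done)
Answer: WP = done ==> (!done)


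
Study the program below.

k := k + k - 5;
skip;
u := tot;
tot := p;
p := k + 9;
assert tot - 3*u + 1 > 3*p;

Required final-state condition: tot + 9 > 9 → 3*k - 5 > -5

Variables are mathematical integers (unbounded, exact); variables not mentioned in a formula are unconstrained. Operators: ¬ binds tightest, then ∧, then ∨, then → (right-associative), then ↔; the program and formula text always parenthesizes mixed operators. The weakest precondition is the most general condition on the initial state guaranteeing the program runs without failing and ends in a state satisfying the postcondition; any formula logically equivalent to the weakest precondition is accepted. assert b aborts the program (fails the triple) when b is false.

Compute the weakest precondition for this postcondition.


Working backward. After the program, the postcondition tot + 9 > 9 → 3*k - 5 > -5 must hold; in canonical form it is tot > 0 → 3*k > 0.
Before assert tot - 3*u + 1 > 3*p: tot > 3*p + 3*u - 1 ∧ (tot > 0 → 3*k > 0)
Before p := k + 9: tot > 3*k + 3*u + 26 ∧ (tot > 0 → 3*k > 0)
Before tot := p: p > 3*k + 3*u + 26 ∧ (p > 0 → 3*k > 0)
Before u := tot: p > 3*k + 3*tot + 26 ∧ (p > 0 → 3*k > 0)
Before skip: p > 3*k + 3*tot + 26 ∧ (p > 0 → 3*k > 0)
Before k := k + k - 5: p > 6*k + 3*tot + 11 ∧ (p > 0 → 6*k > 15)
Answer: WP = p > 6*k + 3*tot + 11 ∧ (p > 0 → 6*k > 15)


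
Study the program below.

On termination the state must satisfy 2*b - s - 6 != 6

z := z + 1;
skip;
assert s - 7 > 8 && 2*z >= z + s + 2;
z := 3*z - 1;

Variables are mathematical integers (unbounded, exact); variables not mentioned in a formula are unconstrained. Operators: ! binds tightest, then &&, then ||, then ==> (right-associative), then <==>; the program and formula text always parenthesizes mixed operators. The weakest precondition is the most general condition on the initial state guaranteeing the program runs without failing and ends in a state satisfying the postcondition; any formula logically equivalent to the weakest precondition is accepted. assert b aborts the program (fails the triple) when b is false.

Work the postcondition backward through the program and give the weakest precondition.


Working backward. After the program, the postcondition 2*b - s - 6 != 6 must hold; in canonical form it is 2*b != s + 12.
Before z := 3*z - 1: 2*b != s + 12
Before assert s - 7 > 8 && 2*z >= z + s + 2: s > 15 && z >= s + 2 && 2*b != s + 12
Before skip: s > 15 && z >= s + 2 && 2*b != s + 12
Before z := z + 1: s > 15 && z >= s + 1 && 2*b != s + 12
Answer: WP = s > 15 && z >= s + 1 && 2*b != s + 12


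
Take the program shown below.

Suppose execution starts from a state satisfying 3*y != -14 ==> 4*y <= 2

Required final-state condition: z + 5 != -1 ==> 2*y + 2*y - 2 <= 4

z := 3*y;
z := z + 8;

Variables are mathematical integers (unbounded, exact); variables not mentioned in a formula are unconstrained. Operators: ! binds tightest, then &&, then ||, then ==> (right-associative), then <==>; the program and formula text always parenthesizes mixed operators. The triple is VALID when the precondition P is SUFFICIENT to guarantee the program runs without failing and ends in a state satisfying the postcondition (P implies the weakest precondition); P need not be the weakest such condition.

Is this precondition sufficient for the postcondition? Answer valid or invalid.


Working backward. After the program, the postcondition z + 5 != -1 ==> 2*y + 2*y - 2 <= 4 must hold; in canonical form it is z != -6 ==> 4*y <= 6.
Before z := z + 8: z != -14 ==> 4*y <= 6
Before z := 3*y: 3*y != -14 ==> 4*y <= 6
The weakest precondition is 3*y != -14 ==> 4*y <= 6.
Check whether 3*y != -14 ==> 4*y <= 2 implies it.
Every state satisfying the precondition satisfies the weakest precondition: the implication holds.
Answer: valid


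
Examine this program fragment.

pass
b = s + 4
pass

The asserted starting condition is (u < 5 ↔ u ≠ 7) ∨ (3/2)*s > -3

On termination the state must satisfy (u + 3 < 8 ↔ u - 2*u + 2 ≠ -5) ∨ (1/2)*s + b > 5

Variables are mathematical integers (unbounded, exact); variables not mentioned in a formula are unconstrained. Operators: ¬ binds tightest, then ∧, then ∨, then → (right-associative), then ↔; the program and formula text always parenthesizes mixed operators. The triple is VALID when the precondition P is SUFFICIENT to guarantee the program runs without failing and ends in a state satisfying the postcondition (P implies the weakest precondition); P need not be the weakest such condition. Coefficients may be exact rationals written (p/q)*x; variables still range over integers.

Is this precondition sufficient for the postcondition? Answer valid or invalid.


Working backward. After the program, the postcondition (u + 3 < 8 ↔ u - 2*u + 2 ≠ -5) ∨ (1/2)*s + b > 5 must hold; in canonical form it is (u < 5 ↔ u ≠ 7) ∨ b + (1/2)*s > 5.
Before skip: (u < 5 ↔ u ≠ 7) ∨ b + (1/2)*s > 5
Before b := s + 4: (u < 5 ↔ u ≠ 7) ∨ (3/2)*s > 1
Before skip: (u < 5 ↔ u ≠ 7) ∨ (3/2)*s > 1
The weakest precondition is (u < 5 ↔ u ≠ 7) ∨ (3/2)*s > 1.
Check whether (u < 5 ↔ u ≠ 7) ∨ (3/2)*s > -3 implies it.
Countermodel: at the initial state s = 0, u = 5, the precondition holds but the weakest precondition fails.
Answer: invalid


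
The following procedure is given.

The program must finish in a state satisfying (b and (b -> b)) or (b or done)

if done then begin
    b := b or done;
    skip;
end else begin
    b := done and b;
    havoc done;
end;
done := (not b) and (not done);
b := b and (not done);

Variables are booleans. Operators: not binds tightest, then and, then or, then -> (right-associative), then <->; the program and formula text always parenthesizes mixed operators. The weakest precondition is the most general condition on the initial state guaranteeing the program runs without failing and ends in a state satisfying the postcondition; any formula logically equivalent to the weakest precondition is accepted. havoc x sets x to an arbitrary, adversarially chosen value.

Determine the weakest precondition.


Working backward. After the program, the postcondition (b and (b -> b)) or (b or done) must hold; in canonical form it is b or done.
Before b := b and (not done): (b and (not done)) or done
Before done := (not b) and (not done): (b and (not ((not b) and (not done)))) or ((not b) and (not done))
Then branch requires ((b or done) and (not ((not (b or done)) and (not done)))) or ((not (b or done)) and (not done)); else branch requires done and b.
Before the if: (done -> (((b or done) and (not ((not (b or done)) and (not done)))) or ((not (b or done)) and (not done)))) and ((not done) -> (done and b))
Answer: WP = (done -> (((b or done) and (not ((not (b or done)) and (not done)))) or ((not (b or done)) and (not done)))) and ((not done) -> (done and b))


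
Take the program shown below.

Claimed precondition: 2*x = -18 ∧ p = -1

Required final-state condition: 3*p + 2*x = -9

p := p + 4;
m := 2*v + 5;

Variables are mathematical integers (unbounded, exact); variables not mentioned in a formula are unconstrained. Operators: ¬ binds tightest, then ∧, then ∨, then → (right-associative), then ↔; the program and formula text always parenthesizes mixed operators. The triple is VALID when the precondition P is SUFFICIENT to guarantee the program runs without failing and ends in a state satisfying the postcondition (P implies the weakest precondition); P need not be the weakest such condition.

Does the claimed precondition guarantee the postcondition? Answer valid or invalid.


Working backward. After the program, 3*p + 2*x = -9 must hold.
Before m := 2*v + 5: 3*p + 2*x = -9
Before p := p + 4: 3*p + 2*x = -21
The weakest precondition is 3*p + 2*x = -21.
Check whether 2*x = -18 ∧ p = -1 implies it.
Every state satisfying the precondition satisfies the weakest precondition: the implication holds.
Answer: valid


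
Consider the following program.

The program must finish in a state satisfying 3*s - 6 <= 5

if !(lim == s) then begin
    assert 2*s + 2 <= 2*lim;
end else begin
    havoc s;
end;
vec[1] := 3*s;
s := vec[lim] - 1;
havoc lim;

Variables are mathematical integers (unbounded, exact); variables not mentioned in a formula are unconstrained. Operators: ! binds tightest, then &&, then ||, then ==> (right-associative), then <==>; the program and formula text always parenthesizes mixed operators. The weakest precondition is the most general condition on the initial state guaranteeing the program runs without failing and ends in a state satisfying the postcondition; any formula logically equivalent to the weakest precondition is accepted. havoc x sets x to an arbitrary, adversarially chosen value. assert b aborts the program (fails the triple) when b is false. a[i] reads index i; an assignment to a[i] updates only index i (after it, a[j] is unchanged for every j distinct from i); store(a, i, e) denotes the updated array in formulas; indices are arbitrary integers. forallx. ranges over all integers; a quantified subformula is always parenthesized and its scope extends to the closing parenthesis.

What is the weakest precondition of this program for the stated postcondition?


Working backward. After the program, the postcondition 3*s - 6 <= 5 must hold; in canonical form it is 3*s <= 11.
Before havoc lim: 3*s <= 11
Before s := vec[lim] - 1: 3*vec[lim] <= 14
Before vec[1] := 3*s: 3*store(vec, 1, 3*s)[lim] <= 14
Then branch requires 2*s <= 2*lim - 2 && 3*store(vec, 1, 3*s)[lim] <= 14; else branch requires forall s_1. 3*store(vec, 1, 3*s_1)[lim] <= 14.
Before the if: ((!(lim == s)) ==> (2*s <= 2*lim - 2 && 3*store(vec, 1, 3*s)[lim] <= 14)) && (lim == s ==> (forall s_1. 3*store(vec, 1, 3*s_1)[lim] <= 14))
Answer: WP = ((!(lim == s)) ==> (2*s <= 2*lim - 2 && 3*store(vec, 1, 3*s)[lim] <= 14)) && (lim == s ==> (forall s_1. 3*store(vec, 1, 3*s_1)[lim] <= 14))


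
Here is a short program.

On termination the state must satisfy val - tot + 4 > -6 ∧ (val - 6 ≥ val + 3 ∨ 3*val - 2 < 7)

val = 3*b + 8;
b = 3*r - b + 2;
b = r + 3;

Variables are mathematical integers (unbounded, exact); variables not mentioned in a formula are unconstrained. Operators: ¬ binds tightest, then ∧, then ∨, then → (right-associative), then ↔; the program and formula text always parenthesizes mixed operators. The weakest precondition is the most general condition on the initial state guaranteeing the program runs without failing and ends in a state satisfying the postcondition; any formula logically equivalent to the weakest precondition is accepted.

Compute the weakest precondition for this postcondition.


Working backward. After the program, the postcondition val - tot + 4 > -6 ∧ (val - 6 ≥ val + 3 ∨ 3*val - 2 < 7) must hold; in canonical form it is val > tot - 10 ∧ 3*val < 9.
Before b := r + 3: val > tot - 10 ∧ 3*val < 9
Before b := 3*r - b + 2: val > tot - 10 ∧ 3*val < 9
Before val := 3*b + 8: 3*b > tot - 18 ∧ 9*b < -15
Answer: WP = 3*b > tot - 18 ∧ 9*b < -15


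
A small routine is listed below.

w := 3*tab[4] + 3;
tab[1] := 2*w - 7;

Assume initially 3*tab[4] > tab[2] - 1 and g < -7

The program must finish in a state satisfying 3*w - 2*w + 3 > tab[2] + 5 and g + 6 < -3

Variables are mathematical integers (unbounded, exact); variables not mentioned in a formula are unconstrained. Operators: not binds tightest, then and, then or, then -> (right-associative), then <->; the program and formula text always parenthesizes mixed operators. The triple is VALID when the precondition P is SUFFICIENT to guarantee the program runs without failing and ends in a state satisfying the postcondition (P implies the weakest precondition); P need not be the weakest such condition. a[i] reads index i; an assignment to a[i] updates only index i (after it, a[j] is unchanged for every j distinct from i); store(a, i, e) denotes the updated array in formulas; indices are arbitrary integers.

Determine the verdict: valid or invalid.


Working backward. After the program, the postcondition 3*w - 2*w + 3 > tab[2] + 5 and g + 6 < -3 must hold; in canonical form it is w > tab[2] + 2 and g < -9.
Before tab[1] := 2*w - 7: w > tab[2] + 2 and g < -9
Before w := 3*tab[4] + 3: 3*tab[4] > tab[2] - 1 and g < -9
The weakest precondition is 3*tab[4] > tab[2] - 1 and g < -9.
Check whether 3*tab[4] > tab[2] - 1 and g < -7 implies it.
Countermodel: at the initial state g = -8, tab = {[2] = 0, [4] = 17422, elsewhere 17422}, the precondition holds but the weakest precondition fails.
Answer: invalid


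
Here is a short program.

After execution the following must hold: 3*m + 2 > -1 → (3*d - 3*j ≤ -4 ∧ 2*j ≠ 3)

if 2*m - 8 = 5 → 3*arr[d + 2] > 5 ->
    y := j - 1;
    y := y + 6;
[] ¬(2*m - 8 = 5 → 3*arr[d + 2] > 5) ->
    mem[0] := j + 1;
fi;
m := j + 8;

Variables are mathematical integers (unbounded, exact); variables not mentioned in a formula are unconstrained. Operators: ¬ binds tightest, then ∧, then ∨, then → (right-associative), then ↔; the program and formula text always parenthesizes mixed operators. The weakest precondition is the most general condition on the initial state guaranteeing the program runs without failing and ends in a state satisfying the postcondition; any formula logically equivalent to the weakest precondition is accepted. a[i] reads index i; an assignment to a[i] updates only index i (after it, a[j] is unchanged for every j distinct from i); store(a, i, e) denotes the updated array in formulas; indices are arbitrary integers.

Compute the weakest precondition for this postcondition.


Working backward. After the program, the postcondition 3*m + 2 > -1 → (3*d - 3*j ≤ -4 ∧ 2*j ≠ 3) must hold; in canonical form it is 3*m > -3 → (3*d ≤ 3*j - 4 ∧ 2*j ≠ 3).
Before m := j + 8: 3*j > -27 → (3*d ≤ 3*j - 4 ∧ 2*j ≠ 3)
Then branch requires 3*j > -27 → (3*d ≤ 3*j - 4 ∧ 2*j ≠ 3); else branch requires 3*j > -27 → (3*d ≤ 3*j - 4 ∧ 2*j ≠ 3).
Before the if: ((2*m = 13 → 3*arr[d + 2] > 5) → (3*j > -27 → (3*d ≤ 3*j - 4 ∧ 2*j ≠ 3))) ∧ ((¬(2*m = 13 → 3*arr[d + 2] > 5)) → (3*j > -27 → (3*d ≤ 3*j - 4 ∧ 2*j ≠ 3)))
Answer: WP = ((2*m = 13 → 3*arr[d + 2] > 5) → (3*j > -27 → (3*d ≤ 3*j - 4 ∧ 2*j ≠ 3))) ∧ ((¬(2*m = 13 → 3*arr[d + 2] > 5)) → (3*j > -27 → (3*d ≤ 3*j - 4 ∧ 2*j ≠ 3)))
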